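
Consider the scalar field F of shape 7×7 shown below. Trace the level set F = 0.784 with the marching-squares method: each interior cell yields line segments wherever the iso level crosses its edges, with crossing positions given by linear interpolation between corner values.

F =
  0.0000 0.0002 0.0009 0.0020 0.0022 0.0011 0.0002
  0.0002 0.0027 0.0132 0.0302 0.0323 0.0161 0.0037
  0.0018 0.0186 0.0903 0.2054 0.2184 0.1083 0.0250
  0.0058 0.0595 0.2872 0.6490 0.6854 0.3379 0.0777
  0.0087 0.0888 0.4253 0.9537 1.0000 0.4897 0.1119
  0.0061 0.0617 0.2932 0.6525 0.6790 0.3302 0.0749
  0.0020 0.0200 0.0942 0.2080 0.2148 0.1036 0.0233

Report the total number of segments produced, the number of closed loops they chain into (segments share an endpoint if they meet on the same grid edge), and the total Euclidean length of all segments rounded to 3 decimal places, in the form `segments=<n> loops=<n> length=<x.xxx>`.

segments=6 loops=1 length=4.907

cell (3,2): code 0100 → (3.443,3.000)–(4.000,2.679)
cell (3,3): code 1100 → (3.313,4.000)–(3.443,3.000)
cell (3,4): code 1000 → (4.000,4.423)–(3.313,4.000)
cell (4,2): code 0010 → (4.000,2.679)–(4.563,3.000)
cell (4,3): code 0011 → (4.563,3.000)–(4.673,4.000)
cell (4,4): code 0001 → (4.673,4.000)–(4.000,4.423)
total: 6 segments, chained into 1 closed loop(s), length Σ = 4.907302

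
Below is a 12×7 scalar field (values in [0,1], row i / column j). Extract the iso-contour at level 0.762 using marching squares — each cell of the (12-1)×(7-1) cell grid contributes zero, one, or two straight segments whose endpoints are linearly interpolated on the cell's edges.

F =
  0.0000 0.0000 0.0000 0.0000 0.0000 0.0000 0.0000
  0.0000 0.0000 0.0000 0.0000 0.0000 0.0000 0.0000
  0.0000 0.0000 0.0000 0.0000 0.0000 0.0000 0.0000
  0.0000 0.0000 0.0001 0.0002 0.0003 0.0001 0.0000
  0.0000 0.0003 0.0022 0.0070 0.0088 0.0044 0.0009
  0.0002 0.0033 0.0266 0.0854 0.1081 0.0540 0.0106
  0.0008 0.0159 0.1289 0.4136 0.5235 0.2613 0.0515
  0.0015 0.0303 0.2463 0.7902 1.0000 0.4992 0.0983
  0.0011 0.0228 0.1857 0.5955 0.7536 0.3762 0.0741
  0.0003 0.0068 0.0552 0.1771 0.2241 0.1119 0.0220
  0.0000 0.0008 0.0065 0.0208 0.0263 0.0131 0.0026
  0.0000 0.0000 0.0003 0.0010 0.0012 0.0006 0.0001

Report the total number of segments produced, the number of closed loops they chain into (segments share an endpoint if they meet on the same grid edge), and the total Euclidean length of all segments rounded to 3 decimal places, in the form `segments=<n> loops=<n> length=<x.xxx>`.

cell (6,2): code 0100 → (6.925,3.000)–(7.000,2.948)
cell (6,3): code 1100 → (6.501,4.000)–(6.925,3.000)
cell (6,4): code 1000 → (7.000,4.475)–(6.501,4.000)
cell (7,2): code 0010 → (7.000,2.948)–(7.145,3.000)
cell (7,3): code 0011 → (7.145,3.000)–(7.966,4.000)
cell (7,4): code 0001 → (7.966,4.000)–(7.000,4.475)
total: 6 segments, chained into 1 closed loop(s), length Σ = 4.391148

segments=6 loops=1 length=4.391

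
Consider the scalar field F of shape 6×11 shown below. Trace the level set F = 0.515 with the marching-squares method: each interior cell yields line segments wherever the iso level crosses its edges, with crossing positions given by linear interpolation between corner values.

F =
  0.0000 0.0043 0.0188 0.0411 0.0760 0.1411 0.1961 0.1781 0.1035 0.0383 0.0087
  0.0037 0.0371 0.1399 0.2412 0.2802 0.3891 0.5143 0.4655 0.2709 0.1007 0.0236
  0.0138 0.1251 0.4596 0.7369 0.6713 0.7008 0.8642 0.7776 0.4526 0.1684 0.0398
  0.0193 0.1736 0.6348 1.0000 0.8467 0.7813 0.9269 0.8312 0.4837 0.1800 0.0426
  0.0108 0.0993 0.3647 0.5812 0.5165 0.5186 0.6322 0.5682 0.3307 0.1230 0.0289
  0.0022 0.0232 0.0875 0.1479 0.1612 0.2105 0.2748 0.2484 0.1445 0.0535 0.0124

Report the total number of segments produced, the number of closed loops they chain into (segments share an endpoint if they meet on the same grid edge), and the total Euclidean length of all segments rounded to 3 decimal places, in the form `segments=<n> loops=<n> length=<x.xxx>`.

cell (1,2): code 0100 → (1.552,3.000)–(2.000,2.200)
cell (1,3): code 1100 → (1.600,4.000)–(1.552,3.000)
cell (1,4): code 1100 → (1.404,5.000)–(1.600,4.000)
cell (1,5): code 1100 → (1.002,6.000)–(1.404,5.000)
cell (1,6): code 1100 → (1.159,7.000)–(1.002,6.000)
cell (1,7): code 1000 → (2.000,7.808)–(1.159,7.000)
cell (2,1): code 0100 → (2.316,2.000)–(3.000,1.740)
cell (2,2): code 1110 → (2.000,2.200)–(2.316,2.000)
cell (2,7): code 1001 → (3.000,7.910)–(2.000,7.808)
cell (3,1): code 0010 → (3.000,1.740)–(3.444,2.000)
cell (3,2): code 0111 → (3.444,2.000)–(4.000,2.694)
cell (3,7): code 1001 → (4.000,7.224)–(3.000,7.910)
cell (4,2): code 0010 → (4.000,2.694)–(4.153,3.000)
cell (4,3): code 0011 → (4.153,3.000)–(4.004,4.000)
cell (4,4): code 0011 → (4.004,4.000)–(4.012,5.000)
cell (4,5): code 0011 → (4.012,5.000)–(4.328,6.000)
cell (4,6): code 0011 → (4.328,6.000)–(4.166,7.000)
cell (4,7): code 0001 → (4.166,7.000)–(4.000,7.224)
total: 18 segments, chained into 1 closed loop(s), length Σ = 15.614316

segments=18 loops=1 length=15.614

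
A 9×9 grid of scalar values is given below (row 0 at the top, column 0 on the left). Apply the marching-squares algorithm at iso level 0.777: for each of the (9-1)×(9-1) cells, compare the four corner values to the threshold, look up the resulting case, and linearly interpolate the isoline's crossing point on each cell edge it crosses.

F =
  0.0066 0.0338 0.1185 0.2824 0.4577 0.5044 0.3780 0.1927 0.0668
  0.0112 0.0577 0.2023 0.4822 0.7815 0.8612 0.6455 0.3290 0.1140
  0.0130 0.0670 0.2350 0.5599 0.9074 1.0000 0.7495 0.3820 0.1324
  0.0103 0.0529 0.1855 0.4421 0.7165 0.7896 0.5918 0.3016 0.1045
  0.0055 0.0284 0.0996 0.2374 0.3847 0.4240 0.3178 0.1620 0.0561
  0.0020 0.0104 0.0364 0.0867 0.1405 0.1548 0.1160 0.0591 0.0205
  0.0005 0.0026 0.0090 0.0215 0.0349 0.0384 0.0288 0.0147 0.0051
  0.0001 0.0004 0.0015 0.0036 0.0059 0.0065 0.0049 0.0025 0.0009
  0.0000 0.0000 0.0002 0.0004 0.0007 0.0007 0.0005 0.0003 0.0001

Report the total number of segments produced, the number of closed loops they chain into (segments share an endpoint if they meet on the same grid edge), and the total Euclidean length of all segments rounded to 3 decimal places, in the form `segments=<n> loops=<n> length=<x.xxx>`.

segments=10 loops=1 length=6.893

cell (0,3): code 0100 → (0.986,4.000)–(1.000,3.985)
cell (0,4): code 1100 → (0.764,5.000)–(0.986,4.000)
cell (0,5): code 1000 → (1.000,5.390)–(0.764,5.000)
cell (1,3): code 0110 → (1.000,3.985)–(2.000,3.625)
cell (1,5): code 1001 → (2.000,5.890)–(1.000,5.390)
cell (2,3): code 0010 → (2.000,3.625)–(2.683,4.000)
cell (2,4): code 0111 → (2.683,4.000)–(3.000,4.828)
cell (2,5): code 1001 → (3.000,5.064)–(2.000,5.890)
cell (3,4): code 0010 → (3.000,4.828)–(3.034,5.000)
cell (3,5): code 0001 → (3.034,5.000)–(3.000,5.064)
total: 10 segments, chained into 1 closed loop(s), length Σ = 6.893020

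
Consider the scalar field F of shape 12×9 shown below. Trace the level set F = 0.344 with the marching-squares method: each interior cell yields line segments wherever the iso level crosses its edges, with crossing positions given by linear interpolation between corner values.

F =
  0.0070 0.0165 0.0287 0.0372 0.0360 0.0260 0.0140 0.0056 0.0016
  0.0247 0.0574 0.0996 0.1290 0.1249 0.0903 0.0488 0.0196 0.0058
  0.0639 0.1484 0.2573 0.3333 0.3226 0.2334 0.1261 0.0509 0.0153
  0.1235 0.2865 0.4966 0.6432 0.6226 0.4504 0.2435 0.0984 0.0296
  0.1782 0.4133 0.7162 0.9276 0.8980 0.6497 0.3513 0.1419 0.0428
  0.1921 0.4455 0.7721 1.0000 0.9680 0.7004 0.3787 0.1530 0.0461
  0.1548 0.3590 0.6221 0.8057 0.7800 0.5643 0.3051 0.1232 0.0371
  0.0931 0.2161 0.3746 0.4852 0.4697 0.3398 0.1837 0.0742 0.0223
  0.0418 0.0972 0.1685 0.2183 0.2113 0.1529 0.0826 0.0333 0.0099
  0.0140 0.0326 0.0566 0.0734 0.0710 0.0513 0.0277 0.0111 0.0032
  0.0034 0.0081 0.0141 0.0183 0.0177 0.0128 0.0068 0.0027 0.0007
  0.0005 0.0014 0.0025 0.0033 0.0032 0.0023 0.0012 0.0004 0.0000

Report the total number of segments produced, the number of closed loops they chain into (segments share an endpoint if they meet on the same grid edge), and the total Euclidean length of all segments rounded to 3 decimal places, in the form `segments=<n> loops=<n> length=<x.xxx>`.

cell (2,1): code 0100 → (2.362,2.000)–(3.000,1.274)
cell (2,2): code 1100 → (2.035,3.000)–(2.362,2.000)
cell (2,3): code 1100 → (2.071,4.000)–(2.035,3.000)
cell (2,4): code 1100 → (2.510,5.000)–(2.071,4.000)
cell (2,5): code 1000 → (3.000,5.514)–(2.510,5.000)
cell (3,0): code 0100 → (3.453,1.000)–(4.000,0.705)
cell (3,1): code 1110 → (3.000,1.274)–(3.453,1.000)
cell (3,5): code 1101 → (3.932,6.000)–(3.000,5.514)
cell (3,6): code 1000 → (4.000,6.035)–(3.932,6.000)
cell (4,0): code 0110 → (4.000,0.705)–(5.000,0.599)
cell (4,6): code 1001 → (5.000,6.154)–(4.000,6.035)
cell (5,0): code 0110 → (5.000,0.599)–(6.000,0.927)
cell (5,5): code 1011 → (6.000,5.850)–(5.471,6.000)
cell (5,6): code 0001 → (5.471,6.000)–(5.000,6.154)
cell (6,0): code 0010 → (6.000,0.927)–(6.105,1.000)
cell (6,1): code 0111 → (6.105,1.000)–(7.000,1.807)
cell (6,4): code 1011 → (7.000,4.968)–(6.981,5.000)
cell (6,5): code 0001 → (6.981,5.000)–(6.000,5.850)
cell (7,1): code 0010 → (7.000,1.807)–(7.148,2.000)
cell (7,2): code 0011 → (7.148,2.000)–(7.529,3.000)
cell (7,3): code 0011 → (7.529,3.000)–(7.486,4.000)
cell (7,4): code 0001 → (7.486,4.000)–(7.000,4.968)
total: 22 segments, chained into 1 closed loop(s), length Σ = 17.276295

segments=22 loops=1 length=17.276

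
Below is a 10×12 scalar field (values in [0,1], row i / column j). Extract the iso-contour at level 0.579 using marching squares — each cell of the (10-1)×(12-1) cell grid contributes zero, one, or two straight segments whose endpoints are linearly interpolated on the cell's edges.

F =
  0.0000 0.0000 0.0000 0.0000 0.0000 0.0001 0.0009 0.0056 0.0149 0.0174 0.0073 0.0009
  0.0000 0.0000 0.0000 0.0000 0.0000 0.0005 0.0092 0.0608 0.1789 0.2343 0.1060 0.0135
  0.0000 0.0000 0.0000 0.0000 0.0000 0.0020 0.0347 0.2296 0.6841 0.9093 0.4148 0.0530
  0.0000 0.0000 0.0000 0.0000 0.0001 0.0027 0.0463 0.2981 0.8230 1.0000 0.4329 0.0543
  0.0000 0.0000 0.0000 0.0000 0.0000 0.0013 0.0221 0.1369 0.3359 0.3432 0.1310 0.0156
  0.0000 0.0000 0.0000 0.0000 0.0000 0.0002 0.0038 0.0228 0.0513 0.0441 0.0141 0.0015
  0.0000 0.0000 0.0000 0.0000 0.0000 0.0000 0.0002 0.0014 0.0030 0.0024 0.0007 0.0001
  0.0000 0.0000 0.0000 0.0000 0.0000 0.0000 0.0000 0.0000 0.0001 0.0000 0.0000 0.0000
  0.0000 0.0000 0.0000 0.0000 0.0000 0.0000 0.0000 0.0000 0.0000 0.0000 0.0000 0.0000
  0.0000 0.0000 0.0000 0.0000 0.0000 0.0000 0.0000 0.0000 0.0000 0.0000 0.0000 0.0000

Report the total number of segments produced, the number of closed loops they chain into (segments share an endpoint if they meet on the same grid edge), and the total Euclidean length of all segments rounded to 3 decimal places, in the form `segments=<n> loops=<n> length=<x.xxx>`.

segments=8 loops=1 length=6.882

cell (1,7): code 0100 → (1.792,8.000)–(2.000,7.769)
cell (1,8): code 1100 → (1.511,9.000)–(1.792,8.000)
cell (1,9): code 1000 → (2.000,9.668)–(1.511,9.000)
cell (2,7): code 0110 → (2.000,7.769)–(3.000,7.535)
cell (2,9): code 1001 → (3.000,9.742)–(2.000,9.668)
cell (3,7): code 0010 → (3.000,7.535)–(3.501,8.000)
cell (3,8): code 0011 → (3.501,8.000)–(3.641,9.000)
cell (3,9): code 0001 → (3.641,9.000)–(3.000,9.742)
total: 8 segments, chained into 1 closed loop(s), length Σ = 6.881511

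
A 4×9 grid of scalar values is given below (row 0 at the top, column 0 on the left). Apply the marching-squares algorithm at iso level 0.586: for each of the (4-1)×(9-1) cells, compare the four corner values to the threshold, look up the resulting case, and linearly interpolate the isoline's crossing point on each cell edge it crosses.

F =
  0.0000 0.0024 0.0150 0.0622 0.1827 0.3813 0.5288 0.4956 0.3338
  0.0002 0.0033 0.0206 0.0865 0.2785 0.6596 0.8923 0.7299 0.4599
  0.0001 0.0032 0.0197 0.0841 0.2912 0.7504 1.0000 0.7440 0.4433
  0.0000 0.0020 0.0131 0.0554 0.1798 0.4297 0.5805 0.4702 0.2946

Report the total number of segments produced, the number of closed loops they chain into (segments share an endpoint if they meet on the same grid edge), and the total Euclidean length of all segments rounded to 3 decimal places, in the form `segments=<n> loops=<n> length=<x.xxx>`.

cell (0,4): code 0100 → (0.736,5.000)–(1.000,4.807)
cell (0,5): code 1100 → (0.157,6.000)–(0.736,5.000)
cell (0,6): code 1100 → (0.386,7.000)–(0.157,6.000)
cell (0,7): code 1000 → (1.000,7.533)–(0.386,7.000)
cell (1,4): code 0110 → (1.000,4.807)–(2.000,4.642)
cell (1,7): code 1001 → (2.000,7.525)–(1.000,7.533)
cell (2,4): code 0010 → (2.000,4.642)–(2.513,5.000)
cell (2,5): code 0011 → (2.513,5.000)–(2.987,6.000)
cell (2,6): code 0011 → (2.987,6.000)–(2.577,7.000)
cell (2,7): code 0001 → (2.577,7.000)–(2.000,7.525)
total: 10 segments, chained into 1 closed loop(s), length Σ = 8.928256

segments=10 loops=1 length=8.928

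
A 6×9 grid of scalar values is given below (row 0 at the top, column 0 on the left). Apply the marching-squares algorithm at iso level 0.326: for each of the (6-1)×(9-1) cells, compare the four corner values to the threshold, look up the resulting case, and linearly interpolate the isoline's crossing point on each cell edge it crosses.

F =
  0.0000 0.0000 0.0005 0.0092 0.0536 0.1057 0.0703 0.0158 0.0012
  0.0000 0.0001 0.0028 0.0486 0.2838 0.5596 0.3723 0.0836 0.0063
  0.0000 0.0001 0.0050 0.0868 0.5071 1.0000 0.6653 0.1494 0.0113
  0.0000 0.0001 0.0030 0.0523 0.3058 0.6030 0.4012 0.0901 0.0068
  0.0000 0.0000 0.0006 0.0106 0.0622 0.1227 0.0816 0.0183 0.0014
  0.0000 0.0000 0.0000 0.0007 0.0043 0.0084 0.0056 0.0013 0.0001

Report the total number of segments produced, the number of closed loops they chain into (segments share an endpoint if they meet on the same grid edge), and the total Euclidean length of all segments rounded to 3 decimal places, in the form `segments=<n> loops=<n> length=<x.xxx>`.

segments=12 loops=1 length=9.246

cell (0,4): code 0100 → (0.485,5.000)–(1.000,4.153)
cell (0,5): code 1100 → (0.847,6.000)–(0.485,5.000)
cell (0,6): code 1000 → (1.000,6.160)–(0.847,6.000)
cell (1,3): code 0100 → (1.189,4.000)–(2.000,3.569)
cell (1,4): code 1110 → (1.000,4.153)–(1.189,4.000)
cell (1,6): code 1001 → (2.000,6.658)–(1.000,6.160)
cell (2,3): code 0010 → (2.000,3.569)–(2.900,4.000)
cell (2,4): code 0111 → (2.900,4.000)–(3.000,4.068)
cell (2,6): code 1001 → (3.000,6.242)–(2.000,6.658)
cell (3,4): code 0010 → (3.000,4.068)–(3.577,5.000)
cell (3,5): code 0011 → (3.577,5.000)–(3.235,6.000)
cell (3,6): code 0001 → (3.235,6.000)–(3.000,6.242)
total: 12 segments, chained into 1 closed loop(s), length Σ = 9.246426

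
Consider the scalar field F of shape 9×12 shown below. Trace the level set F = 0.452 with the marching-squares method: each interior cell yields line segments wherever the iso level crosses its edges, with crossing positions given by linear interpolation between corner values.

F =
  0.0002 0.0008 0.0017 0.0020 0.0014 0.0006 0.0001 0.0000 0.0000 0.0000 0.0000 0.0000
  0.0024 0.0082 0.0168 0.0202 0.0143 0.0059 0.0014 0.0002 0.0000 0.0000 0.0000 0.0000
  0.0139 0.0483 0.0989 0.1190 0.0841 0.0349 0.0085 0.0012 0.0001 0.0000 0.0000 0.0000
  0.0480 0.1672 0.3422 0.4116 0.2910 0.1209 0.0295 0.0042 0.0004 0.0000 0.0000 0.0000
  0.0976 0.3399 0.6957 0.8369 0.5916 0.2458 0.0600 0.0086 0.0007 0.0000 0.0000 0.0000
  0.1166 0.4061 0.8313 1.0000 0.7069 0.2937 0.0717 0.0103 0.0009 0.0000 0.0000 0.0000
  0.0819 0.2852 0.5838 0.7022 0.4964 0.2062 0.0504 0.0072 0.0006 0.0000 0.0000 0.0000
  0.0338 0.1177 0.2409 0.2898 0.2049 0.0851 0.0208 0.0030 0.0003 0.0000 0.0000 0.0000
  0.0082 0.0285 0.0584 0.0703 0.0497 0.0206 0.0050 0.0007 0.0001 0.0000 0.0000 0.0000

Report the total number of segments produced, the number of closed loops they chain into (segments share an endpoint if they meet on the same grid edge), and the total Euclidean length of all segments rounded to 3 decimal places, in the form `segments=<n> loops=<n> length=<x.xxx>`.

segments=12 loops=1 length=10.870

cell (3,1): code 0100 → (3.311,2.000)–(4.000,1.315)
cell (3,2): code 1100 → (3.095,3.000)–(3.311,2.000)
cell (3,3): code 1100 → (3.536,4.000)–(3.095,3.000)
cell (3,4): code 1000 → (4.000,4.404)–(3.536,4.000)
cell (4,1): code 0110 → (4.000,1.315)–(5.000,1.108)
cell (4,4): code 1001 → (5.000,4.617)–(4.000,4.404)
cell (5,1): code 0110 → (5.000,1.108)–(6.000,1.559)
cell (5,4): code 1001 → (6.000,4.153)–(5.000,4.617)
cell (6,1): code 0010 → (6.000,1.559)–(6.384,2.000)
cell (6,2): code 0011 → (6.384,2.000)–(6.607,3.000)
cell (6,3): code 0011 → (6.607,3.000)–(6.152,4.000)
cell (6,4): code 0001 → (6.152,4.000)–(6.000,4.153)
total: 12 segments, chained into 1 closed loop(s), length Σ = 10.869787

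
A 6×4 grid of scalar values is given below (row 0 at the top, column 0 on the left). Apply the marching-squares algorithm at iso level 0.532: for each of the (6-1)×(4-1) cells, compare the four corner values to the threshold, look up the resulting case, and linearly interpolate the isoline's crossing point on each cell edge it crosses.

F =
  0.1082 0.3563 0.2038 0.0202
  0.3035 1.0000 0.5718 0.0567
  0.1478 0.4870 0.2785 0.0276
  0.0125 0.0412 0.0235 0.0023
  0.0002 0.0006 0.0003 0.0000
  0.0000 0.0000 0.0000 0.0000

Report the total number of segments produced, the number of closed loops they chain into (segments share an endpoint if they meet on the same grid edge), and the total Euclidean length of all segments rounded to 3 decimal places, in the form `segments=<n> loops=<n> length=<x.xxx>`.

segments=6 loops=1 length=4.854

cell (0,0): code 0100 → (0.273,1.000)–(1.000,0.328)
cell (0,1): code 1100 → (0.892,2.000)–(0.273,1.000)
cell (0,2): code 1000 → (1.000,2.077)–(0.892,2.000)
cell (1,0): code 0010 → (1.000,0.328)–(1.912,1.000)
cell (1,1): code 0011 → (1.912,1.000)–(1.136,2.000)
cell (1,2): code 0001 → (1.136,2.000)–(1.000,2.077)
total: 6 segments, chained into 1 closed loop(s), length Σ = 4.854242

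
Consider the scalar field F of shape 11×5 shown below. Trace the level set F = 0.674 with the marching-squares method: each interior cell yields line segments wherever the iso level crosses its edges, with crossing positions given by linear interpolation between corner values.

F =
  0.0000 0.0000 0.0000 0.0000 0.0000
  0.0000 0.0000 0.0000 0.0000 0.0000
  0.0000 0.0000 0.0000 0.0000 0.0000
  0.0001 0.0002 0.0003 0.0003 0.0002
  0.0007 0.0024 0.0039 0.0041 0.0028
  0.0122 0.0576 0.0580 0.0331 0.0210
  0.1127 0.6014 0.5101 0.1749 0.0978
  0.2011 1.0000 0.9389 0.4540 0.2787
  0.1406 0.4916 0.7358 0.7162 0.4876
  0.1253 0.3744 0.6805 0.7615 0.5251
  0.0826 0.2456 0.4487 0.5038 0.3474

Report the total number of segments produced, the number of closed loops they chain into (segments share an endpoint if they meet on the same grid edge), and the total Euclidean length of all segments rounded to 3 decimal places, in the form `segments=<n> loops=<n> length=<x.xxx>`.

cell (6,0): code 0100 → (6.182,1.000)–(7.000,0.592)
cell (6,1): code 1100 → (6.382,2.000)–(6.182,1.000)
cell (6,2): code 1000 → (7.000,2.546)–(6.382,2.000)
cell (7,0): code 0010 → (7.000,0.592)–(7.641,1.000)
cell (7,1): code 0111 → (7.641,1.000)–(8.000,1.747)
cell (7,2): code 1101 → (7.839,3.000)–(7.000,2.546)
cell (7,3): code 1000 → (8.000,3.185)–(7.839,3.000)
cell (8,1): code 0110 → (8.000,1.747)–(9.000,1.979)
cell (8,3): code 1001 → (9.000,3.370)–(8.000,3.185)
cell (9,1): code 0010 → (9.000,1.979)–(9.028,2.000)
cell (9,2): code 0011 → (9.028,2.000)–(9.340,3.000)
cell (9,3): code 0001 → (9.340,3.000)–(9.000,3.370)
total: 12 segments, chained into 1 closed loop(s), length Σ = 9.174400

segments=12 loops=1 length=9.174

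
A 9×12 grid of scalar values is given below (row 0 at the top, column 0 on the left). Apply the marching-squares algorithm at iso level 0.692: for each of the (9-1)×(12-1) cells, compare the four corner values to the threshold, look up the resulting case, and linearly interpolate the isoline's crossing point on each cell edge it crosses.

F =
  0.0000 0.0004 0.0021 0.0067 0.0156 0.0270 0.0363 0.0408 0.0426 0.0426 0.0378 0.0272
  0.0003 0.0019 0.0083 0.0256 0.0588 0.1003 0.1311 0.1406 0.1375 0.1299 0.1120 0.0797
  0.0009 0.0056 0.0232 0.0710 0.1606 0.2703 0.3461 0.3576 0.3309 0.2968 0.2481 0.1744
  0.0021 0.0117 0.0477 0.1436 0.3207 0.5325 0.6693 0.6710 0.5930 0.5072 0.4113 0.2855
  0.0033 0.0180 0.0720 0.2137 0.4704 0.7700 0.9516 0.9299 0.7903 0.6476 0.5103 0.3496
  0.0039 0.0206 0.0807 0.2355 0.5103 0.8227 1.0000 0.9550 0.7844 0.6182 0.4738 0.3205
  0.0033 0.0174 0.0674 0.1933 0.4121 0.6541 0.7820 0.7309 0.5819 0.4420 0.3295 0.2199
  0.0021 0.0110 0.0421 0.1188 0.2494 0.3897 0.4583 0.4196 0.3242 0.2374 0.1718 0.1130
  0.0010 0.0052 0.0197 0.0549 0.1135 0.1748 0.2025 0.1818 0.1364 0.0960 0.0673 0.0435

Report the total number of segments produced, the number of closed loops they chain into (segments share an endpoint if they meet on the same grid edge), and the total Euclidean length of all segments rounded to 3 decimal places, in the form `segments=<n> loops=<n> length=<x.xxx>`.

cell (3,4): code 0100 → (3.672,5.000)–(4.000,4.740)
cell (3,5): code 1100 → (3.080,6.000)–(3.672,5.000)
cell (3,6): code 1100 → (3.081,7.000)–(3.080,6.000)
cell (3,7): code 1100 → (3.502,8.000)–(3.081,7.000)
cell (3,8): code 1000 → (4.000,8.689)–(3.502,8.000)
cell (4,4): code 0110 → (4.000,4.740)–(5.000,4.582)
cell (4,8): code 1001 → (5.000,8.556)–(4.000,8.689)
cell (5,4): code 0010 → (5.000,4.582)–(5.775,5.000)
cell (5,5): code 0111 → (5.775,5.000)–(6.000,5.296)
cell (5,7): code 1011 → (6.000,7.261)–(5.456,8.000)
cell (5,8): code 0001 → (5.456,8.000)–(5.000,8.556)
cell (6,5): code 0010 → (6.000,5.296)–(6.278,6.000)
cell (6,6): code 0011 → (6.278,6.000)–(6.125,7.000)
cell (6,7): code 0001 → (6.125,7.000)–(6.000,7.261)
total: 14 segments, chained into 1 closed loop(s), length Σ = 11.484166

segments=14 loops=1 length=11.484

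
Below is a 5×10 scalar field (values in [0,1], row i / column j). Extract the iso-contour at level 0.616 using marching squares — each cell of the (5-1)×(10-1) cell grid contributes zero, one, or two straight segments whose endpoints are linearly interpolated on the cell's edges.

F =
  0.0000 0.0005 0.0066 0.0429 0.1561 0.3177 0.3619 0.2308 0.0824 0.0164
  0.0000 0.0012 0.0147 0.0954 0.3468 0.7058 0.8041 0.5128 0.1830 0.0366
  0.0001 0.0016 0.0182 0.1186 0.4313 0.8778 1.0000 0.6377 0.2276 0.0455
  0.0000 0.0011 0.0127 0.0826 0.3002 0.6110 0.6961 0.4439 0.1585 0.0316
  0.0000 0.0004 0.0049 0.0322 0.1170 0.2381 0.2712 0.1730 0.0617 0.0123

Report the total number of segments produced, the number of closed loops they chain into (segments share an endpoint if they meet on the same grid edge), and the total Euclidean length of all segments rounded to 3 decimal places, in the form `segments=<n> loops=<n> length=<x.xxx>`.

cell (0,4): code 0100 → (0.769,5.000)–(1.000,4.750)
cell (0,5): code 1100 → (0.575,6.000)–(0.769,5.000)
cell (0,6): code 1000 → (1.000,6.646)–(0.575,6.000)
cell (1,4): code 0110 → (1.000,4.750)–(2.000,4.414)
cell (1,6): code 1101 → (1.826,7.000)–(1.000,6.646)
cell (1,7): code 1000 → (2.000,7.053)–(1.826,7.000)
cell (2,4): code 0010 → (2.000,4.414)–(2.981,5.000)
cell (2,5): code 0111 → (2.981,5.000)–(3.000,5.059)
cell (2,6): code 1011 → (3.000,6.318)–(2.112,7.000)
cell (2,7): code 0001 → (2.112,7.000)–(2.000,7.053)
cell (3,5): code 0010 → (3.000,5.059)–(3.189,6.000)
cell (3,6): code 0001 → (3.189,6.000)–(3.000,6.318)
total: 12 segments, chained into 1 closed loop(s), length Σ = 8.046082

segments=12 loops=1 length=8.046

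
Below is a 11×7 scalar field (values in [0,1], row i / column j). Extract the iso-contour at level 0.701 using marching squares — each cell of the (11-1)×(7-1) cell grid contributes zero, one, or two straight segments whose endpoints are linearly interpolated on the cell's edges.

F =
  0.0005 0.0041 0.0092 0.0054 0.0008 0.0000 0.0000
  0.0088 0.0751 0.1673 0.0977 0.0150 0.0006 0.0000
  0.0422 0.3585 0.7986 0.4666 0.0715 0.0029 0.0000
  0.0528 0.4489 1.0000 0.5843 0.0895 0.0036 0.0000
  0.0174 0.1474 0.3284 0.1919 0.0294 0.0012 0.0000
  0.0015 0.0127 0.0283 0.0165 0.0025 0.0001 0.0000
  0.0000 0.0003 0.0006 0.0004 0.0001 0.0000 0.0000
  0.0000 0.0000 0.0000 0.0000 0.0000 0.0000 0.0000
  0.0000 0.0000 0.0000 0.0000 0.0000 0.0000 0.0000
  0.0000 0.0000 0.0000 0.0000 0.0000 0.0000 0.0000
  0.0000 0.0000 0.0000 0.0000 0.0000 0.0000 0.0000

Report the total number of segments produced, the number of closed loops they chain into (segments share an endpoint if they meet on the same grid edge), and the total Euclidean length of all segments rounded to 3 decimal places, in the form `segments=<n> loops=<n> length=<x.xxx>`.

segments=6 loops=1 length=4.287

cell (1,1): code 0100 → (1.845,2.000)–(2.000,1.778)
cell (1,2): code 1000 → (2.000,2.294)–(1.845,2.000)
cell (2,1): code 0110 → (2.000,1.778)–(3.000,1.457)
cell (2,2): code 1001 → (3.000,2.719)–(2.000,2.294)
cell (3,1): code 0010 → (3.000,1.457)–(3.445,2.000)
cell (3,2): code 0001 → (3.445,2.000)–(3.000,2.719)
total: 6 segments, chained into 1 closed loop(s), length Σ = 4.287098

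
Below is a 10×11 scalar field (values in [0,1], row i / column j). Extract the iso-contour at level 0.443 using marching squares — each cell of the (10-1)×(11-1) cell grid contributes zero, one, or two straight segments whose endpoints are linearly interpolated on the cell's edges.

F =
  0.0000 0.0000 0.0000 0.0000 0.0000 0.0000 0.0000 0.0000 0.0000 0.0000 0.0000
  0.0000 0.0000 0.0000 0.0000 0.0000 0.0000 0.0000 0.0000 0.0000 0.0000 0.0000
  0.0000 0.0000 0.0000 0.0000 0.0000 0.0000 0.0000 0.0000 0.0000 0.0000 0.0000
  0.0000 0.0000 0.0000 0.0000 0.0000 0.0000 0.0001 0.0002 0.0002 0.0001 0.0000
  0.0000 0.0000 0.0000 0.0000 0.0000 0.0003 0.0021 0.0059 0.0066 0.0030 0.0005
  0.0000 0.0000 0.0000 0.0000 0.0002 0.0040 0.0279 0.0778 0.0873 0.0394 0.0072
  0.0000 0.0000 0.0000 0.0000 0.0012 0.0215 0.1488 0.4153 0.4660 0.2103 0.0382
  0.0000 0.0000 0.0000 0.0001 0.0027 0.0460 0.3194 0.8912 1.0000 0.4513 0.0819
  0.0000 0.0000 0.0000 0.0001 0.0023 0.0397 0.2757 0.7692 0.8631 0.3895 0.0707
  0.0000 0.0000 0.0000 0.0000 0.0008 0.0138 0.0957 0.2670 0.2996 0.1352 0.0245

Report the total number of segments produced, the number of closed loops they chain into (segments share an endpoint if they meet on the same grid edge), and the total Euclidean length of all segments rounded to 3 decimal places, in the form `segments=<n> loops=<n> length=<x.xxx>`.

segments=12 loops=1 length=8.816

cell (5,7): code 0100 → (5.939,8.000)–(6.000,7.546)
cell (5,8): code 1000 → (6.000,8.090)–(5.939,8.000)
cell (6,6): code 0100 → (6.058,7.000)–(7.000,6.216)
cell (6,7): code 1110 → (6.000,7.546)–(6.058,7.000)
cell (6,8): code 1101 → (6.966,9.000)–(6.000,8.090)
cell (6,9): code 1000 → (7.000,9.022)–(6.966,9.000)
cell (7,6): code 0110 → (7.000,6.216)–(8.000,6.339)
cell (7,8): code 1011 → (8.000,8.887)–(7.134,9.000)
cell (7,9): code 0001 → (7.134,9.000)–(7.000,9.022)
cell (8,6): code 0010 → (8.000,6.339)–(8.650,7.000)
cell (8,7): code 0011 → (8.650,7.000)–(8.746,8.000)
cell (8,8): code 0001 → (8.746,8.000)–(8.000,8.887)
total: 12 segments, chained into 1 closed loop(s), length Σ = 8.815702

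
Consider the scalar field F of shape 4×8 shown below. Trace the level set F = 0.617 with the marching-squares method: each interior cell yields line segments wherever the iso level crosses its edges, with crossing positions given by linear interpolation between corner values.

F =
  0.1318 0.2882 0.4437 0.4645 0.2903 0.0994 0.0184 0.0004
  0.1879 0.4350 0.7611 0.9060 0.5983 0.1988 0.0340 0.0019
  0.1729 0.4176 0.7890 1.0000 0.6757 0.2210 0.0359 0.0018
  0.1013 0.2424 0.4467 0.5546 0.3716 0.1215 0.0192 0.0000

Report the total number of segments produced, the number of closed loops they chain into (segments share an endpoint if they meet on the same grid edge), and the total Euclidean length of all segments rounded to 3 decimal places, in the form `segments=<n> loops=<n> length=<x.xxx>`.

segments=10 loops=1 length=7.996

cell (0,1): code 0100 → (0.546,2.000)–(1.000,1.558)
cell (0,2): code 1100 → (0.345,3.000)–(0.546,2.000)
cell (0,3): code 1000 → (1.000,3.939)–(0.345,3.000)
cell (1,1): code 0110 → (1.000,1.558)–(2.000,1.537)
cell (1,3): code 1101 → (1.242,4.000)–(1.000,3.939)
cell (1,4): code 1000 → (2.000,4.129)–(1.242,4.000)
cell (2,1): code 0010 → (2.000,1.537)–(2.502,2.000)
cell (2,2): code 0011 → (2.502,2.000)–(2.860,3.000)
cell (2,3): code 0011 → (2.860,3.000)–(2.193,4.000)
cell (2,4): code 0001 → (2.193,4.000)–(2.000,4.129)
total: 10 segments, chained into 1 closed loop(s), length Σ = 7.996440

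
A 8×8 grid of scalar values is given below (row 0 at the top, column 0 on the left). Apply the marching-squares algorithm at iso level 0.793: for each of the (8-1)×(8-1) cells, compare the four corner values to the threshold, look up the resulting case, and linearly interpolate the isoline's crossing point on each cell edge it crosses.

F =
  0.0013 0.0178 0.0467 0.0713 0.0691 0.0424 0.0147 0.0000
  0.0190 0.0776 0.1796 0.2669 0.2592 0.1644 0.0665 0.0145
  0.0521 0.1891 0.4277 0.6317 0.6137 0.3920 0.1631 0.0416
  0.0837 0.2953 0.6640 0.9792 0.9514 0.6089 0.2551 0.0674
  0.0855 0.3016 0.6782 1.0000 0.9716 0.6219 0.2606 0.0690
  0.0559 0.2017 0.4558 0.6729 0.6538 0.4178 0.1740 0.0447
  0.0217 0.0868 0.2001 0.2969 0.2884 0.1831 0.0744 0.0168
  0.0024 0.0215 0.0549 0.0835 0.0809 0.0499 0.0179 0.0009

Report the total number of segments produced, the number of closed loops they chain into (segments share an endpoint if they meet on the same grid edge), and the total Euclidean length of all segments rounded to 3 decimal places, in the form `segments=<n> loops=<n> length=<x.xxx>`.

cell (2,2): code 0100 → (2.464,3.000)–(3.000,2.409)
cell (2,3): code 1100 → (2.531,4.000)–(2.464,3.000)
cell (2,4): code 1000 → (3.000,4.462)–(2.531,4.000)
cell (3,2): code 0110 → (3.000,2.409)–(4.000,2.357)
cell (3,4): code 1001 → (4.000,4.511)–(3.000,4.462)
cell (4,2): code 0010 → (4.000,2.357)–(4.633,3.000)
cell (4,3): code 0011 → (4.633,3.000)–(4.562,4.000)
cell (4,4): code 0001 → (4.562,4.000)–(4.000,4.511)
total: 8 segments, chained into 1 closed loop(s), length Σ = 7.125283

segments=8 loops=1 length=7.125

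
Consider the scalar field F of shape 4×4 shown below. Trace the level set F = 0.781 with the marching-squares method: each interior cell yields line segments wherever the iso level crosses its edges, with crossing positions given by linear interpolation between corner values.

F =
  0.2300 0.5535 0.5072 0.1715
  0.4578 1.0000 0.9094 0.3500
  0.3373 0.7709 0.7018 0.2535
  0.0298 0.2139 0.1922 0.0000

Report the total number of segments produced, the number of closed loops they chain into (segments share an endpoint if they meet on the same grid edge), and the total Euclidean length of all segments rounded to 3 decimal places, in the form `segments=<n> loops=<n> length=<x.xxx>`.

cell (0,0): code 0100 → (0.510,1.000)–(1.000,0.596)
cell (0,1): code 1100 → (0.681,2.000)–(0.510,1.000)
cell (0,2): code 1000 → (1.000,2.230)–(0.681,2.000)
cell (1,0): code 0010 → (1.000,0.596)–(1.956,1.000)
cell (1,1): code 0011 → (1.956,1.000)–(1.618,2.000)
cell (1,2): code 0001 → (1.618,2.000)–(1.000,2.230)
total: 6 segments, chained into 1 closed loop(s), length Σ = 4.795987

segments=6 loops=1 length=4.796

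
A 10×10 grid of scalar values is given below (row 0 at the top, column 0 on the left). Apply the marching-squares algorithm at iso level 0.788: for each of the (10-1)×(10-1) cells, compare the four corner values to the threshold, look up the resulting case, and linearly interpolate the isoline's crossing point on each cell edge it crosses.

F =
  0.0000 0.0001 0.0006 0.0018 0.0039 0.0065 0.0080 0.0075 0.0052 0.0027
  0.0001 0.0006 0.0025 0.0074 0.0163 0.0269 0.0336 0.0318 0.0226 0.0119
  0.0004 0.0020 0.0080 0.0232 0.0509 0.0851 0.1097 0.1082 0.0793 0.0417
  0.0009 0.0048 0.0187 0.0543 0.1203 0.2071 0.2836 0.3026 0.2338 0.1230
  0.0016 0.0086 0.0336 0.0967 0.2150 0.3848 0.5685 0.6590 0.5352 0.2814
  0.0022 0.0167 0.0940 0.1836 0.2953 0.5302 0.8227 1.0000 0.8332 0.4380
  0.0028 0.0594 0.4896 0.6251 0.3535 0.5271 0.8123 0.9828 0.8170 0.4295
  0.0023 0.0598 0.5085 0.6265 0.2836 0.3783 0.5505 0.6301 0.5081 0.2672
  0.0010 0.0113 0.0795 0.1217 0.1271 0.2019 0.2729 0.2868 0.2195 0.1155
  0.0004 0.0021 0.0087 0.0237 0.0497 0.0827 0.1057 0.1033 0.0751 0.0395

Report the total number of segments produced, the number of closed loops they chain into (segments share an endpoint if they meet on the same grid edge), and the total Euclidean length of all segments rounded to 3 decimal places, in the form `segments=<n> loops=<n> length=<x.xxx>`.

segments=10 loops=1 length=7.035

cell (4,5): code 0100 → (4.863,6.000)–(5.000,5.881)
cell (4,6): code 1100 → (4.378,7.000)–(4.863,6.000)
cell (4,7): code 1100 → (4.848,8.000)–(4.378,7.000)
cell (4,8): code 1000 → (5.000,8.114)–(4.848,8.000)
cell (5,5): code 0110 → (5.000,5.881)–(6.000,5.915)
cell (5,8): code 1001 → (6.000,8.075)–(5.000,8.114)
cell (6,5): code 0010 → (6.000,5.915)–(6.093,6.000)
cell (6,6): code 0011 → (6.093,6.000)–(6.552,7.000)
cell (6,7): code 0011 → (6.552,7.000)–(6.094,8.000)
cell (6,8): code 0001 → (6.094,8.000)–(6.000,8.075)
total: 10 segments, chained into 1 closed loop(s), length Σ = 7.035247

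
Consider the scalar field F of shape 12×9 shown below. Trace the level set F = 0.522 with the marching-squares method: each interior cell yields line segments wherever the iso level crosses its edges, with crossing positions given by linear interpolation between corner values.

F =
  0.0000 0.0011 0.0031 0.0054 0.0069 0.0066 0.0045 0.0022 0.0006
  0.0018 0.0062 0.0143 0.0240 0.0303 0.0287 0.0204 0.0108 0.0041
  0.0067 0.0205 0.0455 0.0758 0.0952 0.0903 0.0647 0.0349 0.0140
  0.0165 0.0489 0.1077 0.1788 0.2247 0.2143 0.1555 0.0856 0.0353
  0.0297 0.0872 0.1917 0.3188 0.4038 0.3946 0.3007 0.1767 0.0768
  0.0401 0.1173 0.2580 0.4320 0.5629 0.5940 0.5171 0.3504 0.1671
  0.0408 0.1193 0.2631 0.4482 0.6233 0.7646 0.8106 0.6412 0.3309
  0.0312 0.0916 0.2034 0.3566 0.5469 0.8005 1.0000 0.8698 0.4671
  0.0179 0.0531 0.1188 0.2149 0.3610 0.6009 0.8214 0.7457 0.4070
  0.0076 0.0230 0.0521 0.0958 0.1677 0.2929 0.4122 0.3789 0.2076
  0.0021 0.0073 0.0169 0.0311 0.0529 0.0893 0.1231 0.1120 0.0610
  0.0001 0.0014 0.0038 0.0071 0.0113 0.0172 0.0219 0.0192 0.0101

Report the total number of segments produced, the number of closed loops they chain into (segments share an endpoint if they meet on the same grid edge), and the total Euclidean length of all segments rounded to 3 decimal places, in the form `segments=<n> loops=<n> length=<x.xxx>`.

cell (4,3): code 0100 → (4.743,4.000)–(5.000,3.688)
cell (4,4): code 1100 → (4.639,5.000)–(4.743,4.000)
cell (4,5): code 1000 → (5.000,5.936)–(4.639,5.000)
cell (5,3): code 0110 → (5.000,3.688)–(6.000,3.421)
cell (5,5): code 1101 → (5.017,6.000)–(5.000,5.936)
cell (5,6): code 1100 → (5.590,7.000)–(5.017,6.000)
cell (5,7): code 1000 → (6.000,7.384)–(5.590,7.000)
cell (6,3): code 0110 → (6.000,3.421)–(7.000,3.869)
cell (6,7): code 1001 → (7.000,7.864)–(6.000,7.384)
cell (7,3): code 0010 → (7.000,3.869)–(7.134,4.000)
cell (7,4): code 0111 → (7.134,4.000)–(8.000,4.671)
cell (7,7): code 1001 → (8.000,7.660)–(7.000,7.864)
cell (8,4): code 0010 → (8.000,4.671)–(8.256,5.000)
cell (8,5): code 0011 → (8.256,5.000)–(8.732,6.000)
cell (8,6): code 0011 → (8.732,6.000)–(8.610,7.000)
cell (8,7): code 0001 → (8.610,7.000)–(8.000,7.660)
total: 16 segments, chained into 1 closed loop(s), length Σ = 13.167208

segments=16 loops=1 length=13.167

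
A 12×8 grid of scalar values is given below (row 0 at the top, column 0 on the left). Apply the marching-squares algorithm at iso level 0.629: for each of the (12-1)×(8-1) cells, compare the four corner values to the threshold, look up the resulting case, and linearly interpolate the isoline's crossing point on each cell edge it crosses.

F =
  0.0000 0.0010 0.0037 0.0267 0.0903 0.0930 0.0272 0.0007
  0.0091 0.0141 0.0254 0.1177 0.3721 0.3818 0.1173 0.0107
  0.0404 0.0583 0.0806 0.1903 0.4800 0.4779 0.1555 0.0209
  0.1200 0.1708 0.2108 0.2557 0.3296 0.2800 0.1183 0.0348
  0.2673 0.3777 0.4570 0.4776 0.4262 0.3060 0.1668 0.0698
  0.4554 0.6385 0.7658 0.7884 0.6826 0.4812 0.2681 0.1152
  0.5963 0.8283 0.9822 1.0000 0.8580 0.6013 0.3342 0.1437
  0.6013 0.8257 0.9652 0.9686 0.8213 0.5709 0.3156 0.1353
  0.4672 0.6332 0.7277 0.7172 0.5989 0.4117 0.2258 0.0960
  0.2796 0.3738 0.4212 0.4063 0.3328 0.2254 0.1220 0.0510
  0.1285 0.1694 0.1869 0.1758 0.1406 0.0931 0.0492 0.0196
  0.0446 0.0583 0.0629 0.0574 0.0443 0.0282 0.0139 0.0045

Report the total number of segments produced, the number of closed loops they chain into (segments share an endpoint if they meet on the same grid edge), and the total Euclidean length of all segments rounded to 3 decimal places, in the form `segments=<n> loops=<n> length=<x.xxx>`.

segments=16 loops=1 length=13.634

cell (4,0): code 0100 → (4.964,1.000)–(5.000,0.948)
cell (4,1): code 1100 → (4.557,2.000)–(4.964,1.000)
cell (4,2): code 1100 → (4.487,3.000)–(4.557,2.000)
cell (4,3): code 1100 → (4.791,4.000)–(4.487,3.000)
cell (4,4): code 1000 → (5.000,4.266)–(4.791,4.000)
cell (5,0): code 0110 → (5.000,0.948)–(6.000,0.141)
cell (5,4): code 1001 → (6.000,4.892)–(5.000,4.266)
cell (6,0): code 0110 → (6.000,0.141)–(7.000,0.123)
cell (6,4): code 1001 → (7.000,4.768)–(6.000,4.892)
cell (7,0): code 0110 → (7.000,0.123)–(8.000,0.975)
cell (7,3): code 1011 → (8.000,3.746)–(7.865,4.000)
cell (7,4): code 0001 → (7.865,4.000)–(7.000,4.768)
cell (8,0): code 0010 → (8.000,0.975)–(8.016,1.000)
cell (8,1): code 0011 → (8.016,1.000)–(8.322,2.000)
cell (8,2): code 0011 → (8.322,2.000)–(8.284,3.000)
cell (8,3): code 0001 → (8.284,3.000)–(8.000,3.746)
total: 16 segments, chained into 1 closed loop(s), length Σ = 13.633701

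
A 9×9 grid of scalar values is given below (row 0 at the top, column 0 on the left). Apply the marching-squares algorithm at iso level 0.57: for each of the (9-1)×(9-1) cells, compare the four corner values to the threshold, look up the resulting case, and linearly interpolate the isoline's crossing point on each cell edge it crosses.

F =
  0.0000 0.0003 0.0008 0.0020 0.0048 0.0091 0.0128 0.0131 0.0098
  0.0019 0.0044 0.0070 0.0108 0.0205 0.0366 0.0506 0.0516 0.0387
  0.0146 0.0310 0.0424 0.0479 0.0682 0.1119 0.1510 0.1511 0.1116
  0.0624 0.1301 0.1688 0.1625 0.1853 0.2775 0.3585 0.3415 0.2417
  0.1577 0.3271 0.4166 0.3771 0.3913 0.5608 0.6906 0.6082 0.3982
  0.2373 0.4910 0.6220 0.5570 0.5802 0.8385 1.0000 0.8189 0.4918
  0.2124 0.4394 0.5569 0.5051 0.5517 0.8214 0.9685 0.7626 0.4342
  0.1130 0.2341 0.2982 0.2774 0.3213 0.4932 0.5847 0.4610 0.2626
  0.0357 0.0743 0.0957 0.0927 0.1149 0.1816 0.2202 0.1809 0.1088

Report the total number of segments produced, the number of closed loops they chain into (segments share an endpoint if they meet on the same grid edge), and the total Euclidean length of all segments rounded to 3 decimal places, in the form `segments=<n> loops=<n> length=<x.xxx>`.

segments=20 loops=2 length=15.032

cell (3,5): code 0100 → (3.637,6.000)–(4.000,5.071)
cell (3,6): code 1100 → (3.857,7.000)–(3.637,6.000)
cell (3,7): code 1000 → (4.000,7.182)–(3.857,7.000)
cell (4,1): code 0100 → (4.747,2.000)–(5.000,1.603)
cell (4,2): code 1000 → (5.000,2.800)–(4.747,2.000)
cell (4,3): code 0100 → (4.946,4.000)–(5.000,3.560)
cell (4,4): code 1100 → (4.033,5.000)–(4.946,4.000)
cell (4,5): code 1110 → (4.000,5.071)–(4.033,5.000)
cell (4,7): code 1001 → (5.000,7.761)–(4.000,7.182)
cell (5,1): code 0010 → (5.000,1.603)–(5.799,2.000)
cell (5,2): code 0001 → (5.799,2.000)–(5.000,2.800)
cell (5,3): code 0010 → (5.000,3.560)–(5.358,4.000)
cell (5,4): code 0111 → (5.358,4.000)–(6.000,4.068)
cell (5,7): code 1001 → (6.000,7.586)–(5.000,7.761)
cell (6,4): code 0010 → (6.000,4.068)–(6.766,5.000)
cell (6,5): code 0111 → (6.766,5.000)–(7.000,5.839)
cell (6,6): code 1011 → (7.000,6.119)–(6.639,7.000)
cell (6,7): code 0001 → (6.639,7.000)–(6.000,7.586)
cell (7,5): code 0010 → (7.000,5.839)–(7.040,6.000)
cell (7,6): code 0001 → (7.040,6.000)–(7.000,6.119)
total: 20 segments, chained into 2 closed loop(s), length Σ = 15.032231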